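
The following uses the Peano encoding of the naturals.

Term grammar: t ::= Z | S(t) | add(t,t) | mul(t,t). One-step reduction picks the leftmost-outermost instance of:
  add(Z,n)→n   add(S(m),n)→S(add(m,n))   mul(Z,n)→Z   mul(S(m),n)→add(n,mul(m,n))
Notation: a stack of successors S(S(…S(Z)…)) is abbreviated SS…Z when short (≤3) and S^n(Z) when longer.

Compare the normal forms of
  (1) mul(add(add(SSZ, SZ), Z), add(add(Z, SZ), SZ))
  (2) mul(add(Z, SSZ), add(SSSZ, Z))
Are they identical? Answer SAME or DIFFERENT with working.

Answer: SAME — A ⇓ S^6(Z), B ⇓ S^6(Z)

Derivation:
Term A:
  start: mul(add(add(SSZ, SZ), Z), add(add(Z, SZ), SZ))
  step 1: mul(add(S(add(SZ, SZ)), Z), add(add(Z, SZ), SZ))
  step 2: mul(S(add(add(SZ, SZ), Z)), add(add(Z, SZ), SZ))
  step 3: add(add(add(Z, SZ), SZ), mul(add(add(SZ, SZ), Z), add(add(Z, SZ), SZ)))
  step 4: add(add(SZ, SZ), mul(add(add(SZ, SZ), Z), add(add(Z, SZ), SZ)))
  step 5: add(S(add(Z, SZ)), mul(add(add(SZ, SZ), Z), add(add(Z, SZ), SZ)))
  step 6: S(add(add(Z, SZ), mul(add(add(SZ, SZ), Z), add(add(Z, SZ), SZ))))
  step 7: S(add(SZ, mul(add(add(SZ, SZ), Z), add(add(Z, SZ), SZ))))
  step 8: S(S(add(Z, mul(add(add(SZ, SZ), Z), add(add(Z, SZ), SZ)))))
  step 9: S(S(mul(add(add(SZ, SZ), Z), add(add(Z, SZ), SZ))))
  step 10: S(S(mul(add(S(add(Z, SZ)), Z), add(add(Z, SZ), SZ))))
  step 11: S(S(mul(S(add(add(Z, SZ), Z)), add(add(Z, SZ), SZ))))
  step 12: S(S(add(add(add(Z, SZ), SZ), mul(add(add(Z, SZ), Z), add(add(Z, SZ), SZ)))))
  step 13: S(S(add(add(SZ, SZ), mul(add(add(Z, SZ), Z), add(add(Z, SZ), SZ)))))
  step 14: S(S(add(S(add(Z, SZ)), mul(add(add(Z, SZ), Z), add(add(Z, SZ), SZ)))))
  step 15: S(S(S(add(add(Z, SZ), mul(add(add(Z, SZ), Z), add(add(Z, SZ), SZ))))))
  step 16: S(S(S(add(SZ, mul(add(add(Z, SZ), Z), add(add(Z, SZ), SZ))))))
  step 17: S(S(S(S(add(Z, mul(add(add(Z, SZ), Z), add(add(Z, SZ), SZ)))))))
  step 18: S(S(S(S(mul(add(add(Z, SZ), Z), add(add(Z, SZ), SZ))))))
  step 19: S(S(S(S(mul(add(SZ, Z), add(add(Z, SZ), SZ))))))
  step 20: S(S(S(S(mul(S(add(Z, Z)), add(add(Z, SZ), SZ))))))
  step 21: S(S(S(S(add(add(add(Z, SZ), SZ), mul(add(Z, Z), add(add(Z, SZ), SZ)))))))
  step 22: S(S(S(S(add(add(SZ, SZ), mul(add(Z, Z), add(add(Z, SZ), SZ)))))))
  step 23: S(S(S(S(add(S(add(Z, SZ)), mul(add(Z, Z), add(add(Z, SZ), SZ)))))))
  step 24: S(S(S(S(S(add(add(Z, SZ), mul(add(Z, Z), add(add(Z, SZ), SZ))))))))
  step 25: S(S(S(S(S(add(SZ, mul(add(Z, Z), add(add(Z, SZ), SZ))))))))
  step 26: S(S(S(S(S(S(add(Z, mul(add(Z, Z), add(add(Z, SZ), SZ)))))))))
  step 27: S(S(S(S(S(S(mul(add(Z, Z), add(add(Z, SZ), SZ))))))))
  step 28: S(S(S(S(S(S(mul(Z, add(add(Z, SZ), SZ))))))))
  step 29: S^6(Z)

Term B:
  start: mul(add(Z, SSZ), add(SSSZ, Z))
  step 1: mul(SSZ, add(SSSZ, Z))
  step 2: add(add(SSSZ, Z), mul(SZ, add(SSSZ, Z)))
  step 3: add(S(add(SSZ, Z)), mul(SZ, add(SSSZ, Z)))
  step 4: S(add(add(SSZ, Z), mul(SZ, add(SSSZ, Z))))
  step 5: S(add(S(add(SZ, Z)), mul(SZ, add(SSSZ, Z))))
  step 6: S(S(add(add(SZ, Z), mul(SZ, add(SSSZ, Z)))))
  step 7: S(S(add(S(add(Z, Z)), mul(SZ, add(SSSZ, Z)))))
  step 8: S(S(S(add(add(Z, Z), mul(SZ, add(SSSZ, Z))))))
  step 9: S(S(S(add(Z, mul(SZ, add(SSSZ, Z))))))
  step 10: S(S(S(mul(SZ, add(SSSZ, Z)))))
  step 11: S(S(S(add(add(SSSZ, Z), mul(Z, add(SSSZ, Z))))))
  step 12: S(S(S(add(S(add(SSZ, Z)), mul(Z, add(SSSZ, Z))))))
  step 13: S(S(S(S(add(add(SSZ, Z), mul(Z, add(SSSZ, Z)))))))
  step 14: S(S(S(S(add(S(add(SZ, Z)), mul(Z, add(SSSZ, Z)))))))
  step 15: S(S(S(S(S(add(add(SZ, Z), mul(Z, add(SSSZ, Z))))))))
  step 16: S(S(S(S(S(add(S(add(Z, Z)), mul(Z, add(SSSZ, Z))))))))
  step 17: S(S(S(S(S(S(add(add(Z, Z), mul(Z, add(SSSZ, Z)))))))))
  step 18: S(S(S(S(S(S(add(Z, mul(Z, add(SSSZ, Z)))))))))
  step 19: S(S(S(S(S(S(mul(Z, add(SSSZ, Z))))))))
  step 20: S^6(Z)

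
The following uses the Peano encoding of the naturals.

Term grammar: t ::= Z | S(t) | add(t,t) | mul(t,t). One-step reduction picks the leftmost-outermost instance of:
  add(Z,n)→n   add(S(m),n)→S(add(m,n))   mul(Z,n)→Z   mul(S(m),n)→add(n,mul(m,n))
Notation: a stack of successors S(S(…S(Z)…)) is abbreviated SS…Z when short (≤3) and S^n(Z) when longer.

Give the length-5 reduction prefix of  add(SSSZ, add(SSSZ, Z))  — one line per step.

Answer: after 5 steps: S(S(S(S(add(SSZ, Z)))))

Reduction:
  start: add(SSSZ, add(SSSZ, Z))
  →1  S(add(SSZ, add(SSSZ, Z)))
  →2  S(S(add(SZ, add(SSSZ, Z))))
  →3  S(S(S(add(Z, add(SSSZ, Z)))))
  →4  S(S(S(add(SSSZ, Z))))
  →5  S(S(S(S(add(SSZ, Z)))))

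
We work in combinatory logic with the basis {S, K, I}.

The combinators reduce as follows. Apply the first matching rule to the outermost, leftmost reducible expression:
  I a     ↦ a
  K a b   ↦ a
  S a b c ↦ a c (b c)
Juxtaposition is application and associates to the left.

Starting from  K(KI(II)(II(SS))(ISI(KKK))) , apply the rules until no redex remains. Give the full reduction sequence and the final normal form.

Answer: normal form = K(SS(SIK))  (in 6 steps)

Reduction:
  start: K(KI(II)(II(SS))(ISI(KKK)))
  [1] K(I(II(SS))(ISI(KKK)))
  [2] K(II(SS)(ISI(KKK)))
  [3] K(I(SS)(ISI(KKK)))
  [4] K(SS(ISI(KKK)))
  [5] K(SS(SI(KKK)))
  [6] K(SS(SIK))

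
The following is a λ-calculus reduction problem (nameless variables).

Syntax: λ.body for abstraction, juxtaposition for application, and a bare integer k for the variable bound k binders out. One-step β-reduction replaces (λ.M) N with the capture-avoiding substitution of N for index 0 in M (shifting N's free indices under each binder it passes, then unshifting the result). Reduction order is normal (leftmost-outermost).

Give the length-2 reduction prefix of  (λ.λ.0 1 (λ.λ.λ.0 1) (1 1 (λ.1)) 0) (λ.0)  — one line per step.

Answer: after 2 steps: λ.0 (λ.0) (λ.λ.λ.0 1) ((λ.0) (λ.1)) 0

Reduction:
  start: (λ.λ.0 1 (λ.λ.λ.0 1) (1 1 (λ.1)) 0) (λ.0)
  [1] λ.0 (λ.0) (λ.λ.λ.0 1) ((λ.0) (λ.0) (λ.1)) 0
  [2] λ.0 (λ.0) (λ.λ.λ.0 1) ((λ.0) (λ.1)) 0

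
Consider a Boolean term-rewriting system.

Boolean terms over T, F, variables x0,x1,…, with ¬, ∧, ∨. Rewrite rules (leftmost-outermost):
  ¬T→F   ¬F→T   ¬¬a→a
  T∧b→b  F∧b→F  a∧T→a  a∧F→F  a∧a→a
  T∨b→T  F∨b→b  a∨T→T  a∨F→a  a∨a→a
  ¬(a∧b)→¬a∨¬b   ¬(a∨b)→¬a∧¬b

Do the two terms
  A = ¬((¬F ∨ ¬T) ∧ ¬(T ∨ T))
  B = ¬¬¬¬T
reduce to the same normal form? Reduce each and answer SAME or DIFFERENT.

Term A:
  start: ¬((¬F ∨ ¬T) ∧ ¬(T ∨ T))
  →1  ¬(¬F ∨ ¬T) ∨ ¬¬(T ∨ T)
  →2  (¬¬F ∧ ¬¬T) ∨ ¬¬(T ∨ T)
  →3  (F ∧ ¬¬T) ∨ ¬¬(T ∨ T)
  →4  F ∨ ¬¬(T ∨ T)
  →5  ¬¬(T ∨ T)
  →6  T ∨ T
  →7  T

Term B:
  start: ¬¬¬¬T
  →1  ¬¬T
  →2  T

Answer: SAME — A ⇓ T, B ⇓ T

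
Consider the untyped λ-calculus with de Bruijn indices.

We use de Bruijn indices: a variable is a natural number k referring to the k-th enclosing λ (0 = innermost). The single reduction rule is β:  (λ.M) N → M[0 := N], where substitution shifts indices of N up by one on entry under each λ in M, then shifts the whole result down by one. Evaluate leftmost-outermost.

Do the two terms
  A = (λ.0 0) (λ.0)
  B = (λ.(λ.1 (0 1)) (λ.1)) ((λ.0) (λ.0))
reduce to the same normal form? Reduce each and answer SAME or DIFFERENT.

Term A:
  start: (λ.0 0) (λ.0)
  [1] (λ.0) (λ.0)
  [2] λ.0

Term B:
  start: (λ.(λ.1 (0 1)) (λ.1)) ((λ.0) (λ.0))
  [1] (λ.(λ.0) (λ.0) (0 ((λ.0) (λ.0)))) (λ.(λ.0) (λ.0))
  [2] (λ.0) (λ.0) ((λ.(λ.0) (λ.0)) ((λ.0) (λ.0)))
  [3] (λ.0) ((λ.(λ.0) (λ.0)) ((λ.0) (λ.0)))
  [4] (λ.(λ.0) (λ.0)) ((λ.0) (λ.0))
  [5] (λ.0) (λ.0)
  [6] λ.0

Answer: SAME — A ⇓ λ.0, B ⇓ λ.0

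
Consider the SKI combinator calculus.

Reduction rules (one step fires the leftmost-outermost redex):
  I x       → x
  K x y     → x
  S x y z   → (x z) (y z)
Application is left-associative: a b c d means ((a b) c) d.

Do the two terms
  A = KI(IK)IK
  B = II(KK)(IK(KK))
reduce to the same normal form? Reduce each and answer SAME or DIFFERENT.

Term A:
  start: KI(IK)IK
  →1  IIK
  →2  IK
  →3  K

Term B:
  start: II(KK)(IK(KK))
  →1  I(KK)(IK(KK))
  →2  KK(IK(KK))
  →3  K

Answer: SAME — A ⇓ K, B ⇓ K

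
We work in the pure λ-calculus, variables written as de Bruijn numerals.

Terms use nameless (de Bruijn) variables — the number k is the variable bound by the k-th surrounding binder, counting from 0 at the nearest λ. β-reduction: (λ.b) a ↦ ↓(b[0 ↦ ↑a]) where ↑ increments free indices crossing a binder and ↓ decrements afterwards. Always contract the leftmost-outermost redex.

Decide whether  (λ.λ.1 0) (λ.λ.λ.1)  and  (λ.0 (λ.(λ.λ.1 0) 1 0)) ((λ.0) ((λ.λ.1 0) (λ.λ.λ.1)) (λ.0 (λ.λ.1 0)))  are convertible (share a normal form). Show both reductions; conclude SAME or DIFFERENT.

Term A:
  start: (λ.λ.1 0) (λ.λ.λ.1)
  →1  λ.(λ.λ.λ.1) 0
  →2  λ.λ.λ.1

Term B:
  start: (λ.0 (λ.(λ.λ.1 0) 1 0)) ((λ.0) ((λ.λ.1 0) (λ.λ.λ.1)) (λ.0 (λ.λ.1 0)))
  →1  (λ.0) ((λ.λ.1 0) (λ.λ.λ.1)) (λ.0 (λ.λ.1 0)) (λ.(λ.λ.1 0) ((λ.0) ((λ.λ.1 0) (λ.λ.λ.1)) (λ.0 (λ.λ.1 0))) 0)
  →2  (λ.λ.1 0) (λ.λ.λ.1) (λ.0 (λ.λ.1 0)) (λ.(λ.λ.1 0) ((λ.0) ((λ.λ.1 0) (λ.λ.λ.1)) (λ.0 (λ.λ.1 0))) 0)
  →3  (λ.(λ.λ.λ.1) 0) (λ.0 (λ.λ.1 0)) (λ.(λ.λ.1 0) ((λ.0) ((λ.λ.1 0) (λ.λ.λ.1)) (λ.0 (λ.λ.1 0))) 0)
  →4  (λ.λ.λ.1) (λ.0 (λ.λ.1 0)) (λ.(λ.λ.1 0) ((λ.0) ((λ.λ.1 0) (λ.λ.λ.1)) (λ.0 (λ.λ.1 0))) 0)
  →5  (λ.λ.1) (λ.(λ.λ.1 0) ((λ.0) ((λ.λ.1 0) (λ.λ.λ.1)) (λ.0 (λ.λ.1 0))) 0)
  →6  λ.λ.(λ.λ.1 0) ((λ.0) ((λ.λ.1 0) (λ.λ.λ.1)) (λ.0 (λ.λ.1 0))) 0
  →7  λ.λ.(λ.(λ.0) ((λ.λ.1 0) (λ.λ.λ.1)) (λ.0 (λ.λ.1 0)) 0) 0
  →8  λ.λ.(λ.0) ((λ.λ.1 0) (λ.λ.λ.1)) (λ.0 (λ.λ.1 0)) 0
  →9  λ.λ.(λ.λ.1 0) (λ.λ.λ.1) (λ.0 (λ.λ.1 0)) 0
  →10  λ.λ.(λ.(λ.λ.λ.1) 0) (λ.0 (λ.λ.1 0)) 0
  →11  λ.λ.(λ.λ.λ.1) (λ.0 (λ.λ.1 0)) 0
  →12  λ.λ.(λ.λ.1) 0
  →13  λ.λ.λ.1

Answer: SAME — A ⇓ λ.λ.λ.1, B ⇓ λ.λ.λ.1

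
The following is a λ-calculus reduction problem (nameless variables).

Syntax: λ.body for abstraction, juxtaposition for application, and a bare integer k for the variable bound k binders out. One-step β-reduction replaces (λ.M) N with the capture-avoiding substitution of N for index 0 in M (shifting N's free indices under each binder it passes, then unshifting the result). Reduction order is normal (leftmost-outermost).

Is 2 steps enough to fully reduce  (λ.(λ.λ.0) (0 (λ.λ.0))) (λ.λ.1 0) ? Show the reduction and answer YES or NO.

  start: (λ.(λ.λ.0) (0 (λ.λ.0))) (λ.λ.1 0)
  [1] (λ.λ.0) ((λ.λ.1 0) (λ.λ.0))
  [2] λ.0

Answer: YES — reaches normal form λ.0 in 2 ≤ 2 steps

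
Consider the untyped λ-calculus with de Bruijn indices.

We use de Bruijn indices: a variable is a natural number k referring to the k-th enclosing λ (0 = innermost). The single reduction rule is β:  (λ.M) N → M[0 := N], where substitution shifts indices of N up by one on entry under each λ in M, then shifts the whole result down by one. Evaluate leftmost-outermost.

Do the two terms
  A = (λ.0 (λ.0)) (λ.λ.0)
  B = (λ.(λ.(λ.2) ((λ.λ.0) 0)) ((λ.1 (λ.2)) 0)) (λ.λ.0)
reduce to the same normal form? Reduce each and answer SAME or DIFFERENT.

Term A:
  start: (λ.0 (λ.0)) (λ.λ.0)
  step 1: (λ.λ.0) (λ.0)
  step 2: λ.0

Term B:
  start: (λ.(λ.(λ.2) ((λ.λ.0) 0)) ((λ.1 (λ.2)) 0)) (λ.λ.0)
  step 1: (λ.(λ.λ.λ.0) ((λ.λ.0) 0)) ((λ.(λ.λ.0) (λ.λ.λ.0)) (λ.λ.0))
  step 2: (λ.λ.λ.0) ((λ.λ.0) ((λ.(λ.λ.0) (λ.λ.λ.0)) (λ.λ.0)))
  step 3: λ.λ.0

Answer: DIFFERENT — A ⇓ λ.0, B ⇓ λ.λ.0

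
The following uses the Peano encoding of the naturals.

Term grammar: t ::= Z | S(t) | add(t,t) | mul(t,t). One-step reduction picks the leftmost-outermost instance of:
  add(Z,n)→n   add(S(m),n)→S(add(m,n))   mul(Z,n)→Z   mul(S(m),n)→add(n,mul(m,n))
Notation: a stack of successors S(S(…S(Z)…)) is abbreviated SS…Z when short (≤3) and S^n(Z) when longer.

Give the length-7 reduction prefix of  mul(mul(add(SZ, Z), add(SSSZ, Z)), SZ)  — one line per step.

  start: mul(mul(add(SZ, Z), add(SSSZ, Z)), SZ)
  →1  mul(mul(S(add(Z, Z)), add(SSSZ, Z)), SZ)
  →2  mul(add(add(SSSZ, Z), mul(add(Z, Z), add(SSSZ, Z))), SZ)
  →3  mul(add(S(add(SSZ, Z)), mul(add(Z, Z), add(SSSZ, Z))), SZ)
  →4  mul(S(add(add(SSZ, Z), mul(add(Z, Z), add(SSSZ, Z)))), SZ)
  →5  add(SZ, mul(add(add(SSZ, Z), mul(add(Z, Z), add(SSSZ, Z))), SZ))
  →6  S(add(Z, mul(add(add(SSZ, Z), mul(add(Z, Z), add(SSSZ, Z))), SZ)))
  →7  S(mul(add(add(SSZ, Z), mul(add(Z, Z), add(SSSZ, Z))), SZ))

Answer: after 7 steps: S(mul(add(add(SSZ, Z), mul(add(Z, Z), add(SSSZ, Z))), SZ))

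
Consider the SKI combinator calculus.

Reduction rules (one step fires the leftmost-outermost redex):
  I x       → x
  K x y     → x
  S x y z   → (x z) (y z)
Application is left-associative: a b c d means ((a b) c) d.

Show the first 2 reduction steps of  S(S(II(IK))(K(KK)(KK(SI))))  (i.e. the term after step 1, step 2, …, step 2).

  start: S(S(II(IK))(K(KK)(KK(SI))))
  [1] S(S(I(IK))(K(KK)(KK(SI))))
  [2] S(S(IK)(K(KK)(KK(SI))))

Answer: after 2 steps: S(S(IK)(K(KK)(KK(SI))))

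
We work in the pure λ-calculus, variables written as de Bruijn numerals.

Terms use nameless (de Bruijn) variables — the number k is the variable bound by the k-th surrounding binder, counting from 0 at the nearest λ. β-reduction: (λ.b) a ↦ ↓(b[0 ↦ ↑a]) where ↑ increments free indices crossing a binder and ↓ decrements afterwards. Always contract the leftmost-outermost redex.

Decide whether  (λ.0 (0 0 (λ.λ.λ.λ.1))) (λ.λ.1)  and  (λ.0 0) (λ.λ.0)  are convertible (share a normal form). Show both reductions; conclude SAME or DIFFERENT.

Term A:
  start: (λ.0 (0 0 (λ.λ.λ.λ.1))) (λ.λ.1)
  →1  (λ.λ.1) ((λ.λ.1) (λ.λ.1) (λ.λ.λ.λ.1))
  →2  λ.(λ.λ.1) (λ.λ.1) (λ.λ.λ.λ.1)
  →3  λ.(λ.λ.λ.1) (λ.λ.λ.λ.1)
  →4  λ.λ.λ.1

Term B:
  start: (λ.0 0) (λ.λ.0)
  →1  (λ.λ.0) (λ.λ.0)
  →2  λ.0

Answer: DIFFERENT — A ⇓ λ.λ.λ.1, B ⇓ λ.0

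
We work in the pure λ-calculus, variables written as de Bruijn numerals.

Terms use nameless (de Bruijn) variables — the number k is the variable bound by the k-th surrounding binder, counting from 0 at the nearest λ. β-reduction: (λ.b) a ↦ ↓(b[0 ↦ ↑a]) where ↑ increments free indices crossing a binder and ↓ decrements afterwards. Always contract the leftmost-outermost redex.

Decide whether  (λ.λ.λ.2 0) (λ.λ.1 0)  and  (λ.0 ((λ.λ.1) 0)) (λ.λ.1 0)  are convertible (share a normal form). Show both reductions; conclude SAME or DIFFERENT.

Answer: SAME — A ⇓ λ.λ.λ.1 0, B ⇓ λ.λ.λ.1 0

Working:
Term A:
  start: (λ.λ.λ.2 0) (λ.λ.1 0)
  step 1: λ.λ.(λ.λ.1 0) 0
  step 2: λ.λ.λ.1 0

Term B:
  start: (λ.0 ((λ.λ.1) 0)) (λ.λ.1 0)
  step 1: (λ.λ.1 0) ((λ.λ.1) (λ.λ.1 0))
  step 2: λ.(λ.λ.1) (λ.λ.1 0) 0
  step 3: λ.(λ.λ.λ.1 0) 0
  step 4: λ.λ.λ.1 0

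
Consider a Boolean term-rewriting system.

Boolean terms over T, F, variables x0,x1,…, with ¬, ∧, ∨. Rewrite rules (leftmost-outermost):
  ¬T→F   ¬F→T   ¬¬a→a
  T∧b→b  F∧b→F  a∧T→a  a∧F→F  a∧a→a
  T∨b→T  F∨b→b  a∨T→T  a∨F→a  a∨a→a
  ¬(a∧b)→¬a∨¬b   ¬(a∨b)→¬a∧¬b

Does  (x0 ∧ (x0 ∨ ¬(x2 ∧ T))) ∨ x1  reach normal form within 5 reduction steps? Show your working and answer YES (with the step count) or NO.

  start: (x0 ∧ (x0 ∨ ¬(x2 ∧ T))) ∨ x1
  →1  (x0 ∧ (x0 ∨ (¬x2 ∨ ¬T))) ∨ x1
  →2  (x0 ∧ (x0 ∨ (¬x2 ∨ F))) ∨ x1
  →3  (x0 ∧ (x0 ∨ ¬x2)) ∨ x1

Answer: YES — reaches normal form (x0 ∧ (x0 ∨ ¬x2)) ∨ x1 in 3 ≤ 5 steps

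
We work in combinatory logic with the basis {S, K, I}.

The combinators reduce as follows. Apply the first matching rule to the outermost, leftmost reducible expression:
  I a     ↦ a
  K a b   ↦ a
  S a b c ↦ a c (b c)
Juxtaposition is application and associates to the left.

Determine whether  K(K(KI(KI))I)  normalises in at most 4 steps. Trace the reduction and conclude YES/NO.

  start: K(K(KI(KI))I)
  step 1: K(KI(KI))
  step 2: KI

Answer: YES — reaches normal form KI in 2 ≤ 4 steps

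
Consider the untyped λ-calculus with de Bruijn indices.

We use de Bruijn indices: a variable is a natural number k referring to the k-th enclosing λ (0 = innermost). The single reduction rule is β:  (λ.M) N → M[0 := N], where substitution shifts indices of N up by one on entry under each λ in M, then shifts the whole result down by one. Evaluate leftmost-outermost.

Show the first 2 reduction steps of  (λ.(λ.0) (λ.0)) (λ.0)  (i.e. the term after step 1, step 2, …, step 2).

  start: (λ.(λ.0) (λ.0)) (λ.0)
  step 1: (λ.0) (λ.0)
  step 2: λ.0

Answer: after 2 steps: λ.0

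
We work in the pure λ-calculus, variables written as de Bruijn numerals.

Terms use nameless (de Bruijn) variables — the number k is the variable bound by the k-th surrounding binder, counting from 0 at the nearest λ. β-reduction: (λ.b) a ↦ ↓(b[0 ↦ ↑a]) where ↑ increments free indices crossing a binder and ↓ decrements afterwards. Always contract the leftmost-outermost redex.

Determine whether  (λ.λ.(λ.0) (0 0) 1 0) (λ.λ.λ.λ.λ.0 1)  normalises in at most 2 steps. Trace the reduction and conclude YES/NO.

  start: (λ.λ.(λ.0) (0 0) 1 0) (λ.λ.λ.λ.λ.0 1)
  step 1: λ.(λ.0) (0 0) (λ.λ.λ.λ.λ.0 1) 0
  step 2: λ.0 0 (λ.λ.λ.λ.λ.0 1) 0

Answer: YES — reaches normal form λ.0 0 (λ.λ.λ.λ.λ.0 1) 0 in 2 ≤ 2 steps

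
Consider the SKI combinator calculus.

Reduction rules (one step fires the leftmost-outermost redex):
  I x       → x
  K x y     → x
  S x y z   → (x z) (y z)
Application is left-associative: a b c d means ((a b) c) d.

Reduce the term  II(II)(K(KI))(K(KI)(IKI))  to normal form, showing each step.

Answer: normal form = KI  (in 5 steps)

Derivation:
  start: II(II)(K(KI))(K(KI)(IKI))
  step 1: I(II)(K(KI))(K(KI)(IKI))
  step 2: II(K(KI))(K(KI)(IKI))
  step 3: I(K(KI))(K(KI)(IKI))
  step 4: K(KI)(K(KI)(IKI))
  step 5: KI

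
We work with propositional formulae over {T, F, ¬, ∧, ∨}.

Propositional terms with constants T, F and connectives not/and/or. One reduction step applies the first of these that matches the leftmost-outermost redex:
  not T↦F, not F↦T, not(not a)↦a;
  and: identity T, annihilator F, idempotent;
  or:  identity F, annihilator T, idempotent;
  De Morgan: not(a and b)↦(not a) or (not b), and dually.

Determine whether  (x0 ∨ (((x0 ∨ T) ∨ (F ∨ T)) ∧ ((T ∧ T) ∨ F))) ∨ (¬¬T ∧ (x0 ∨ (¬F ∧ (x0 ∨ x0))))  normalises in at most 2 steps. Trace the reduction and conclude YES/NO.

Answer: NO — after 2 steps the term is (x0 ∨ (T ∧ ((T ∧ T) ∨ F))) ∨ (¬¬T ∧ (x0 ∨ (¬F ∧ (x0 ∨ x0)))), not yet normal

Reduction:
  start: (x0 ∨ (((x0 ∨ T) ∨ (F ∨ T)) ∧ ((T ∧ T) ∨ F))) ∨ (¬¬T ∧ (x0 ∨ (¬F ∧ (x0 ∨ x0))))
  [1] (x0 ∨ ((T ∨ (F ∨ T)) ∧ ((T ∧ T) ∨ F))) ∨ (¬¬T ∧ (x0 ∨ (¬F ∧ (x0 ∨ x0))))
  [2] (x0 ∨ (T ∧ ((T ∧ T) ∨ F))) ∨ (¬¬T ∧ (x0 ∨ (¬F ∧ (x0 ∨ x0))))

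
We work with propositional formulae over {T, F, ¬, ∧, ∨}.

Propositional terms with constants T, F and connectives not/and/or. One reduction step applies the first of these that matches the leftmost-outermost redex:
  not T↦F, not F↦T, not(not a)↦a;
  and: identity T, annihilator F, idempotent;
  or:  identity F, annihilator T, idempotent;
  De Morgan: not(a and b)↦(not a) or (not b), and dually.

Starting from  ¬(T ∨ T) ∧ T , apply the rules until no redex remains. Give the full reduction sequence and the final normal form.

  start: ¬(T ∨ T) ∧ T
  step 1: ¬(T ∨ T)
  step 2: ¬T ∧ ¬T
  step 3: ¬T
  step 4: F

Answer: normal form = F  (in 4 steps)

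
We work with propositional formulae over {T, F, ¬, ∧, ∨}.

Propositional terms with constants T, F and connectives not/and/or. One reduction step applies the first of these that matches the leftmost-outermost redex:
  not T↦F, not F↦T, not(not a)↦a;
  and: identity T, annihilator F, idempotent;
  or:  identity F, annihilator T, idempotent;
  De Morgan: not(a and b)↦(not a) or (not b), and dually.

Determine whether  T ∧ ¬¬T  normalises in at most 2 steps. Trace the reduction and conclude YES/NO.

  start: T ∧ ¬¬T
  step 1: ¬¬T
  step 2: T

Answer: YES — reaches normal form T in 2 ≤ 2 steps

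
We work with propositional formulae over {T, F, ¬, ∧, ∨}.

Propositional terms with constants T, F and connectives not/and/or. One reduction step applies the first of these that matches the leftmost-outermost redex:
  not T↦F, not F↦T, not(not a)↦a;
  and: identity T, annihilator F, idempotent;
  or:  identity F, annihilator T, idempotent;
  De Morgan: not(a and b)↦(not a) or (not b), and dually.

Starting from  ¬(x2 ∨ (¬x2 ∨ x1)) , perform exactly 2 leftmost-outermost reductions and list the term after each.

  start: ¬(x2 ∨ (¬x2 ∨ x1))
  step 1: ¬x2 ∧ ¬(¬x2 ∨ x1)
  step 2: ¬x2 ∧ (¬¬x2 ∧ ¬x1)

Answer: after 2 steps: ¬x2 ∧ (¬¬x2 ∧ ¬x1)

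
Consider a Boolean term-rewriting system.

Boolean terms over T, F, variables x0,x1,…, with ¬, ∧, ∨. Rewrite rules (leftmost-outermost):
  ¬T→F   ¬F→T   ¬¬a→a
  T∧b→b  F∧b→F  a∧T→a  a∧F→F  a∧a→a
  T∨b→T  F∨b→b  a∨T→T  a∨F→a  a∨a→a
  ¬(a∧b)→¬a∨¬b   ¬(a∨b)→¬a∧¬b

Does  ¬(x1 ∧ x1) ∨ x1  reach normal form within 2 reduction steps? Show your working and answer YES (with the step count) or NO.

Answer: YES — reaches normal form ¬x1 ∨ x1 in 2 ≤ 2 steps

Working:
  start: ¬(x1 ∧ x1) ∨ x1
  step 1: (¬x1 ∨ ¬x1) ∨ x1
  step 2: ¬x1 ∨ x1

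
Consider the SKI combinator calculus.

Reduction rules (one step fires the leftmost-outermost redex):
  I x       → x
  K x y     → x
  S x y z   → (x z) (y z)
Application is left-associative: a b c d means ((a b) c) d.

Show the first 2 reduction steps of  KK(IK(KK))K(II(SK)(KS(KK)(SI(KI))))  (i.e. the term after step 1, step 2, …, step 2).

Answer: after 2 steps: K

Derivation:
  start: KK(IK(KK))K(II(SK)(KS(KK)(SI(KI))))
  step 1: KK(II(SK)(KS(KK)(SI(KI))))
  step 2: K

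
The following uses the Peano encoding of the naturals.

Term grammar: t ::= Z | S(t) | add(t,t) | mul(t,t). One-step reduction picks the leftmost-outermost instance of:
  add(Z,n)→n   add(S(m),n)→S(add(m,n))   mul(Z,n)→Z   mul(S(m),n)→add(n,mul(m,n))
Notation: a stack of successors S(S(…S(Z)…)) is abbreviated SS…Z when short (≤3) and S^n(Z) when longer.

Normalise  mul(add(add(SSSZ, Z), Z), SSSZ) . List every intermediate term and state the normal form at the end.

  start: mul(add(add(SSSZ, Z), Z), SSSZ)
  [1] mul(add(S(add(SSZ, Z)), Z), SSSZ)
  [2] mul(S(add(add(SSZ, Z), Z)), SSSZ)
  [3] add(SSSZ, mul(add(add(SSZ, Z), Z), SSSZ))
  [4] S(add(SSZ, mul(add(add(SSZ, Z), Z), SSSZ)))
  [5] S(S(add(SZ, mul(add(add(SSZ, Z), Z), SSSZ))))
  [6] S(S(S(add(Z, mul(add(add(SSZ, Z), Z), SSSZ)))))
  [7] S(S(S(mul(add(add(SSZ, Z), Z), SSSZ))))
  [8] S(S(S(mul(add(S(add(SZ, Z)), Z), SSSZ))))
  [9] S(S(S(mul(S(add(add(SZ, Z), Z)), SSSZ))))
  [10] S(S(S(add(SSSZ, mul(add(add(SZ, Z), Z), SSSZ)))))
  [11] S(S(S(S(add(SSZ, mul(add(add(SZ, Z), Z), SSSZ))))))
  [12] S(S(S(S(S(add(SZ, mul(add(add(SZ, Z), Z), SSSZ)))))))
  [13] S(S(S(S(S(S(add(Z, mul(add(add(SZ, Z), Z), SSSZ))))))))
  [14] S(S(S(S(S(S(mul(add(add(SZ, Z), Z), SSSZ)))))))
  [15] S(S(S(S(S(S(mul(add(S(add(Z, Z)), Z), SSSZ)))))))
  [16] S(S(S(S(S(S(mul(S(add(add(Z, Z), Z)), SSSZ)))))))
  [17] S(S(S(S(S(S(add(SSSZ, mul(add(add(Z, Z), Z), SSSZ))))))))
  [18] S(S(S(S(S(S(S(add(SSZ, mul(add(add(Z, Z), Z), SSSZ)))))))))
  [19] S(S(S(S(S(S(S(S(add(SZ, mul(add(add(Z, Z), Z), SSSZ))))))))))
  [20] S(S(S(S(S(S(S(S(S(add(Z, mul(add(add(Z, Z), Z), SSSZ)))))))))))
  [21] S(S(S(S(S(S(S(S(S(mul(add(add(Z, Z), Z), SSSZ))))))))))
  [22] S(S(S(S(S(S(S(S(S(mul(add(Z, Z), SSSZ))))))))))
  [23] S(S(S(S(S(S(S(S(S(mul(Z, SSSZ))))))))))
  [24] S^9(Z)

Answer: normal form = S^9(Z)  (in 24 steps)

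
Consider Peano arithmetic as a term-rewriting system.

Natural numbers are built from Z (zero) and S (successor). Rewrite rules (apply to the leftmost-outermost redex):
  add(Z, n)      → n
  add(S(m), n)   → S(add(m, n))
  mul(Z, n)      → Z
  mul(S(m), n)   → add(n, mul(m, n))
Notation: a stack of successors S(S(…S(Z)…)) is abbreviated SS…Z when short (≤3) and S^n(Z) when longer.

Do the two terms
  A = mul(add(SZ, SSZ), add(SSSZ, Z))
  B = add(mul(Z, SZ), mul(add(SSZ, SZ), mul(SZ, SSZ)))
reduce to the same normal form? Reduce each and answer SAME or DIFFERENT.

Answer: DIFFERENT — A ⇓ S^9(Z), B ⇓ S^6(Z)

Reduction:
Term A:
  start: mul(add(SZ, SSZ), add(SSSZ, Z))
  →1  mul(S(add(Z, SSZ)), add(SSSZ, Z))
  →2  add(add(SSSZ, Z), mul(add(Z, SSZ), add(SSSZ, Z)))
  →3  add(S(add(SSZ, Z)), mul(add(Z, SSZ), add(SSSZ, Z)))
  →4  S(add(add(SSZ, Z), mul(add(Z, SSZ), add(SSSZ, Z))))
  →5  S(add(S(add(SZ, Z)), mul(add(Z, SSZ), add(SSSZ, Z))))
  →6  S(S(add(add(SZ, Z), mul(add(Z, SSZ), add(SSSZ, Z)))))
  →7  S(S(add(S(add(Z, Z)), mul(add(Z, SSZ), add(SSSZ, Z)))))
  →8  S(S(S(add(add(Z, Z), mul(add(Z, SSZ), add(SSSZ, Z))))))
  →9  S(S(S(add(Z, mul(add(Z, SSZ), add(SSSZ, Z))))))
  →10  S(S(S(mul(add(Z, SSZ), add(SSSZ, Z)))))
  →11  S(S(S(mul(SSZ, add(SSSZ, Z)))))
  →12  S(S(S(add(add(SSSZ, Z), mul(SZ, add(SSSZ, Z))))))
  →13  S(S(S(add(S(add(SSZ, Z)), mul(SZ, add(SSSZ, Z))))))
  →14  S(S(S(S(add(add(SSZ, Z), mul(SZ, add(SSSZ, Z)))))))
  →15  S(S(S(S(add(S(add(SZ, Z)), mul(SZ, add(SSSZ, Z)))))))
  →16  S(S(S(S(S(add(add(SZ, Z), mul(SZ, add(SSSZ, Z))))))))
  →17  S(S(S(S(S(add(S(add(Z, Z)), mul(SZ, add(SSSZ, Z))))))))
  →18  S(S(S(S(S(S(add(add(Z, Z), mul(SZ, add(SSSZ, Z)))))))))
  →19  S(S(S(S(S(S(add(Z, mul(SZ, add(SSSZ, Z)))))))))
  →20  S(S(S(S(S(S(mul(SZ, add(SSSZ, Z))))))))
  →21  S(S(S(S(S(S(add(add(SSSZ, Z), mul(Z, add(SSSZ, Z)))))))))
  →22  S(S(S(S(S(S(add(S(add(SSZ, Z)), mul(Z, add(SSSZ, Z)))))))))
  →23  S(S(S(S(S(S(S(add(add(SSZ, Z), mul(Z, add(SSSZ, Z))))))))))
  →24  S(S(S(S(S(S(S(add(S(add(SZ, Z)), mul(Z, add(SSSZ, Z))))))))))
  →25  S(S(S(S(S(S(S(S(add(add(SZ, Z), mul(Z, add(SSSZ, Z)))))))))))
  →26  S(S(S(S(S(S(S(S(add(S(add(Z, Z)), mul(Z, add(SSSZ, Z)))))))))))
  →27  S(S(S(S(S(S(S(S(S(add(add(Z, Z), mul(Z, add(SSSZ, Z))))))))))))
  →28  S(S(S(S(S(S(S(S(S(add(Z, mul(Z, add(SSSZ, Z))))))))))))
  →29  S(S(S(S(S(S(S(S(S(mul(Z, add(SSSZ, Z)))))))))))
  →30  S^9(Z)

Term B:
  start: add(mul(Z, SZ), mul(add(SSZ, SZ), mul(SZ, SSZ)))
  →1  add(Z, mul(add(SSZ, SZ), mul(SZ, SSZ)))
  →2  mul(add(SSZ, SZ), mul(SZ, SSZ))
  →3  mul(S(add(SZ, SZ)), mul(SZ, SSZ))
  →4  add(mul(SZ, SSZ), mul(add(SZ, SZ), mul(SZ, SSZ)))
  →5  add(add(SSZ, mul(Z, SSZ)), mul(add(SZ, SZ), mul(SZ, SSZ)))
  →6  add(S(add(SZ, mul(Z, SSZ))), mul(add(SZ, SZ), mul(SZ, SSZ)))
  →7  S(add(add(SZ, mul(Z, SSZ)), mul(add(SZ, SZ), mul(SZ, SSZ))))
  →8  S(add(S(add(Z, mul(Z, SSZ))), mul(add(SZ, SZ), mul(SZ, SSZ))))
  →9  S(S(add(add(Z, mul(Z, SSZ)), mul(add(SZ, SZ), mul(SZ, SSZ)))))
  →10  S(S(add(mul(Z, SSZ), mul(add(SZ, SZ), mul(SZ, SSZ)))))
  →11  S(S(add(Z, mul(add(SZ, SZ), mul(SZ, SSZ)))))
  →12  S(S(mul(add(SZ, SZ), mul(SZ, SSZ))))
  →13  S(S(mul(S(add(Z, SZ)), mul(SZ, SSZ))))
  →14  S(S(add(mul(SZ, SSZ), mul(add(Z, SZ), mul(SZ, SSZ)))))
  →15  S(S(add(add(SSZ, mul(Z, SSZ)), mul(add(Z, SZ), mul(SZ, SSZ)))))
  →16  S(S(add(S(add(SZ, mul(Z, SSZ))), mul(add(Z, SZ), mul(SZ, SSZ)))))
  →17  S(S(S(add(add(SZ, mul(Z, SSZ)), mul(add(Z, SZ), mul(SZ, SSZ))))))
  →18  S(S(S(add(S(add(Z, mul(Z, SSZ))), mul(add(Z, SZ), mul(SZ, SSZ))))))
  →19  S(S(S(S(add(add(Z, mul(Z, SSZ)), mul(add(Z, SZ), mul(SZ, SSZ)))))))
  →20  S(S(S(S(add(mul(Z, SSZ), mul(add(Z, SZ), mul(SZ, SSZ)))))))
  →21  S(S(S(S(add(Z, mul(add(Z, SZ), mul(SZ, SSZ)))))))
  →22  S(S(S(S(mul(add(Z, SZ), mul(SZ, SSZ))))))
  →23  S(S(S(S(mul(SZ, mul(SZ, SSZ))))))
  →24  S(S(S(S(add(mul(SZ, SSZ), mul(Z, mul(SZ, SSZ)))))))
  →25  S(S(S(S(add(add(SSZ, mul(Z, SSZ)), mul(Z, mul(SZ, SSZ)))))))
  →26  S(S(S(S(add(S(add(SZ, mul(Z, SSZ))), mul(Z, mul(SZ, SSZ)))))))
  →27  S(S(S(S(S(add(add(SZ, mul(Z, SSZ)), mul(Z, mul(SZ, SSZ))))))))
  →28  S(S(S(S(S(add(S(add(Z, mul(Z, SSZ))), mul(Z, mul(SZ, SSZ))))))))
  →29  S(S(S(S(S(S(add(add(Z, mul(Z, SSZ)), mul(Z, mul(SZ, SSZ)))))))))
  →30  S(S(S(S(S(S(add(mul(Z, SSZ), mul(Z, mul(SZ, SSZ)))))))))
  →31  S(S(S(S(S(S(add(Z, mul(Z, mul(SZ, SSZ)))))))))
  →32  S(S(S(S(S(S(mul(Z, mul(SZ, SSZ))))))))
  →33  S^6(Z)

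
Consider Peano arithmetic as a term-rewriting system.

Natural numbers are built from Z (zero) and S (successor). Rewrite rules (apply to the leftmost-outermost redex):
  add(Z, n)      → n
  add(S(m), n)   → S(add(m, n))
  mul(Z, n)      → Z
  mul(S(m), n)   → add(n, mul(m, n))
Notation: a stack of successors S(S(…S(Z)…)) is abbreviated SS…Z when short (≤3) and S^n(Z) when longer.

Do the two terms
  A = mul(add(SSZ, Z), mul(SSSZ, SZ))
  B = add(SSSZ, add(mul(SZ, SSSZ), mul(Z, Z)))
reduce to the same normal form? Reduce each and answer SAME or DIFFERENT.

Answer: SAME — A ⇓ S^6(Z), B ⇓ S^6(Z)

Derivation:
Term A:
  start: mul(add(SSZ, Z), mul(SSSZ, SZ))
  →1  mul(S(add(SZ, Z)), mul(SSSZ, SZ))
  →2  add(mul(SSSZ, SZ), mul(add(SZ, Z), mul(SSSZ, SZ)))
  →3  add(add(SZ, mul(SSZ, SZ)), mul(add(SZ, Z), mul(SSSZ, SZ)))
  →4  add(S(add(Z, mul(SSZ, SZ))), mul(add(SZ, Z), mul(SSSZ, SZ)))
  →5  S(add(add(Z, mul(SSZ, SZ)), mul(add(SZ, Z), mul(SSSZ, SZ))))
  →6  S(add(mul(SSZ, SZ), mul(add(SZ, Z), mul(SSSZ, SZ))))
  →7  S(add(add(SZ, mul(SZ, SZ)), mul(add(SZ, Z), mul(SSSZ, SZ))))
  →8  S(add(S(add(Z, mul(SZ, SZ))), mul(add(SZ, Z), mul(SSSZ, SZ))))
  →9  S(S(add(add(Z, mul(SZ, SZ)), mul(add(SZ, Z), mul(SSSZ, SZ)))))
  →10  S(S(add(mul(SZ, SZ), mul(add(SZ, Z), mul(SSSZ, SZ)))))
  →11  S(S(add(add(SZ, mul(Z, SZ)), mul(add(SZ, Z), mul(SSSZ, SZ)))))
  →12  S(S(add(S(add(Z, mul(Z, SZ))), mul(add(SZ, Z), mul(SSSZ, SZ)))))
  →13  S(S(S(add(add(Z, mul(Z, SZ)), mul(add(SZ, Z), mul(SSSZ, SZ))))))
  →14  S(S(S(add(mul(Z, SZ), mul(add(SZ, Z), mul(SSSZ, SZ))))))
  →15  S(S(S(add(Z, mul(add(SZ, Z), mul(SSSZ, SZ))))))
  →16  S(S(S(mul(add(SZ, Z), mul(SSSZ, SZ)))))
  →17  S(S(S(mul(S(add(Z, Z)), mul(SSSZ, SZ)))))
  →18  S(S(S(add(mul(SSSZ, SZ), mul(add(Z, Z), mul(SSSZ, SZ))))))
  →19  S(S(S(add(add(SZ, mul(SSZ, SZ)), mul(add(Z, Z), mul(SSSZ, SZ))))))
  →20  S(S(S(add(S(add(Z, mul(SSZ, SZ))), mul(add(Z, Z), mul(SSSZ, SZ))))))
  →21  S(S(S(S(add(add(Z, mul(SSZ, SZ)), mul(add(Z, Z), mul(SSSZ, SZ)))))))
  →22  S(S(S(S(add(mul(SSZ, SZ), mul(add(Z, Z), mul(SSSZ, SZ)))))))
  →23  S(S(S(S(add(add(SZ, mul(SZ, SZ)), mul(add(Z, Z), mul(SSSZ, SZ)))))))
  →24  S(S(S(S(add(S(add(Z, mul(SZ, SZ))), mul(add(Z, Z), mul(SSSZ, SZ)))))))
  →25  S(S(S(S(S(add(add(Z, mul(SZ, SZ)), mul(add(Z, Z), mul(SSSZ, SZ))))))))
  →26  S(S(S(S(S(add(mul(SZ, SZ), mul(add(Z, Z), mul(SSSZ, SZ))))))))
  →27  S(S(S(S(S(add(add(SZ, mul(Z, SZ)), mul(add(Z, Z), mul(SSSZ, SZ))))))))
  →28  S(S(S(S(S(add(S(add(Z, mul(Z, SZ))), mul(add(Z, Z), mul(SSSZ, SZ))))))))
  →29  S(S(S(S(S(S(add(add(Z, mul(Z, SZ)), mul(add(Z, Z), mul(SSSZ, SZ)))))))))
  →30  S(S(S(S(S(S(add(mul(Z, SZ), mul(add(Z, Z), mul(SSSZ, SZ)))))))))
  →31  S(S(S(S(S(S(add(Z, mul(add(Z, Z), mul(SSSZ, SZ)))))))))
  →32  S(S(S(S(S(S(mul(add(Z, Z), mul(SSSZ, SZ))))))))
  →33  S(S(S(S(S(S(mul(Z, mul(SSSZ, SZ))))))))
  →34  S^6(Z)

Term B:
  start: add(SSSZ, add(mul(SZ, SSSZ), mul(Z, Z)))
  →1  S(add(SSZ, add(mul(SZ, SSSZ), mul(Z, Z))))
  →2  S(S(add(SZ, add(mul(SZ, SSSZ), mul(Z, Z)))))
  →3  S(S(S(add(Z, add(mul(SZ, SSSZ), mul(Z, Z))))))
  →4  S(S(S(add(mul(SZ, SSSZ), mul(Z, Z)))))
  →5  S(S(S(add(add(SSSZ, mul(Z, SSSZ)), mul(Z, Z)))))
  →6  S(S(S(add(S(add(SSZ, mul(Z, SSSZ))), mul(Z, Z)))))
  →7  S(S(S(S(add(add(SSZ, mul(Z, SSSZ)), mul(Z, Z))))))
  →8  S(S(S(S(add(S(add(SZ, mul(Z, SSSZ))), mul(Z, Z))))))
  →9  S(S(S(S(S(add(add(SZ, mul(Z, SSSZ)), mul(Z, Z)))))))
  →10  S(S(S(S(S(add(S(add(Z, mul(Z, SSSZ))), mul(Z, Z)))))))
  →11  S(S(S(S(S(S(add(add(Z, mul(Z, SSSZ)), mul(Z, Z))))))))
  →12  S(S(S(S(S(S(add(mul(Z, SSSZ), mul(Z, Z))))))))
  →13  S(S(S(S(S(S(add(Z, mul(Z, Z))))))))
  →14  S(S(S(S(S(S(mul(Z, Z)))))))
  →15  S^6(Z)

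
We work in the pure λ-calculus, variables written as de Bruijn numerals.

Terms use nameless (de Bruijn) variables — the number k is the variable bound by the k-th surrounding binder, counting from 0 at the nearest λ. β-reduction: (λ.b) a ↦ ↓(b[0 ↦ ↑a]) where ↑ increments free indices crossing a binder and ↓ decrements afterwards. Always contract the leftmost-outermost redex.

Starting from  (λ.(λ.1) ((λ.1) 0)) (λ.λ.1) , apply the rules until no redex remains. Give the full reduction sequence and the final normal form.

  start: (λ.(λ.1) ((λ.1) 0)) (λ.λ.1)
  [1] (λ.λ.λ.1) ((λ.λ.λ.1) (λ.λ.1))
  [2] λ.λ.1

Answer: normal form = λ.λ.1  (in 2 steps)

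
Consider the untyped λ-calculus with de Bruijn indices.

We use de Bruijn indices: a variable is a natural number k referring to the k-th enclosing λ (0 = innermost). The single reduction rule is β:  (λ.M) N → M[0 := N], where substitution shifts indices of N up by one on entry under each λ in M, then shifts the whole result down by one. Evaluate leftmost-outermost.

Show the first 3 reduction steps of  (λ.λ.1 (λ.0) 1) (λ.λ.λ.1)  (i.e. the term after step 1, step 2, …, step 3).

Answer: after 3 steps: λ.λ.λ.λ.λ.1

Reduction:
  start: (λ.λ.1 (λ.0) 1) (λ.λ.λ.1)
  [1] λ.(λ.λ.λ.1) (λ.0) (λ.λ.λ.1)
  [2] λ.(λ.λ.1) (λ.λ.λ.1)
  [3] λ.λ.λ.λ.λ.1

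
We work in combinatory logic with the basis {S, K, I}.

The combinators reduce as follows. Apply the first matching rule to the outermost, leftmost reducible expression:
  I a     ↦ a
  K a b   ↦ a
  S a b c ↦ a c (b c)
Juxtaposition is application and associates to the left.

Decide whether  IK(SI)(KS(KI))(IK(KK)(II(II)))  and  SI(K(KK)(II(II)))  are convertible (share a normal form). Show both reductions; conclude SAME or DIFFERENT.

Term A:
  start: IK(SI)(KS(KI))(IK(KK)(II(II)))
  →1  K(SI)(KS(KI))(IK(KK)(II(II)))
  →2  SI(IK(KK)(II(II)))
  →3  SI(K(KK)(II(II)))
  →4  SI(KK)

Term B:
  start: SI(K(KK)(II(II)))
  →1  SI(KK)

Answer: SAME — A ⇓ SI(KK), B ⇓ SI(KK)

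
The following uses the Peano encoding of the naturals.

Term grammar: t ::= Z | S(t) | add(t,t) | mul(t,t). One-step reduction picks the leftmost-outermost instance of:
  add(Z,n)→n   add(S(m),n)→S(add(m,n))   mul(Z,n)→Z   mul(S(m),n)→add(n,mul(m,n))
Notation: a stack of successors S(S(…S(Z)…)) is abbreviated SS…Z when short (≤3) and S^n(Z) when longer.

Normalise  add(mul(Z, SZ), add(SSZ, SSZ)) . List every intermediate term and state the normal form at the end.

  start: add(mul(Z, SZ), add(SSZ, SSZ))
  [1] add(Z, add(SSZ, SSZ))
  [2] add(SSZ, SSZ)
  [3] S(add(SZ, SSZ))
  [4] S(S(add(Z, SSZ)))
  [5] S^4(Z)

Answer: normal form = S^4(Z)  (in 5 steps)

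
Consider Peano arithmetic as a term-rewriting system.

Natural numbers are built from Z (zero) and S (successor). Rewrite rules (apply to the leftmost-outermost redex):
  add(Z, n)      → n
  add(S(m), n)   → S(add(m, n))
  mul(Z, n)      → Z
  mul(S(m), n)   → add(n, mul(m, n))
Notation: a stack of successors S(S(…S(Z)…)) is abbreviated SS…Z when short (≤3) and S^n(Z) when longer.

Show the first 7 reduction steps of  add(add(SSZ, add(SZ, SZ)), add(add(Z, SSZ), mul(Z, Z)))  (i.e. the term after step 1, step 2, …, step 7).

  start: add(add(SSZ, add(SZ, SZ)), add(add(Z, SSZ), mul(Z, Z)))
  [1] add(S(add(SZ, add(SZ, SZ))), add(add(Z, SSZ), mul(Z, Z)))
  [2] S(add(add(SZ, add(SZ, SZ)), add(add(Z, SSZ), mul(Z, Z))))
  [3] S(add(S(add(Z, add(SZ, SZ))), add(add(Z, SSZ), mul(Z, Z))))
  [4] S(S(add(add(Z, add(SZ, SZ)), add(add(Z, SSZ), mul(Z, Z)))))
  [5] S(S(add(add(SZ, SZ), add(add(Z, SSZ), mul(Z, Z)))))
  [6] S(S(add(S(add(Z, SZ)), add(add(Z, SSZ), mul(Z, Z)))))
  [7] S(S(S(add(add(Z, SZ), add(add(Z, SSZ), mul(Z, Z))))))

Answer: after 7 steps: S(S(S(add(add(Z, SZ), add(add(Z, SSZ), mul(Z, Z))))))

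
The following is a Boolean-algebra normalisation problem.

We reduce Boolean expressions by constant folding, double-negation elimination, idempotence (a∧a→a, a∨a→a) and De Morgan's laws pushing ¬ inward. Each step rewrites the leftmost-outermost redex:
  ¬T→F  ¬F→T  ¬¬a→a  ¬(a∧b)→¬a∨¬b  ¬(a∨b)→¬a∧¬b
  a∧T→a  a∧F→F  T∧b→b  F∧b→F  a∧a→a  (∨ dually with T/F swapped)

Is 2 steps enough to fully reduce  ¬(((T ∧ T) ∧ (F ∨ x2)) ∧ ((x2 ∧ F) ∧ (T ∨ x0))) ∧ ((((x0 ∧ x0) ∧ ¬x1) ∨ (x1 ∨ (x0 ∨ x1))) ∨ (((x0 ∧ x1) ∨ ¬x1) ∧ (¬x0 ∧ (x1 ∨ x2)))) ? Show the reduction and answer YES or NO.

Answer: NO — after 2 steps the term is ((¬(T ∧ T) ∨ ¬(F ∨ x2)) ∨ ¬((x2 ∧ F) ∧ (T ∨ x0))) ∧ ((((x0 ∧ x0) ∧ ¬x1) ∨ (x1 ∨ (x0 ∨ x1))) ∨ (((x0 ∧ x1) ∨ ¬x1) ∧ (¬x0 ∧ (x1 ∨ x2)))), not yet normal

Working:
  start: ¬(((T ∧ T) ∧ (F ∨ x2)) ∧ ((x2 ∧ F) ∧ (T ∨ x0))) ∧ ((((x0 ∧ x0) ∧ ¬x1) ∨ (x1 ∨ (x0 ∨ x1))) ∨ (((x0 ∧ x1) ∨ ¬x1) ∧ (¬x0 ∧ (x1 ∨ x2))))
  [1] (¬((T ∧ T) ∧ (F ∨ x2)) ∨ ¬((x2 ∧ F) ∧ (T ∨ x0))) ∧ ((((x0 ∧ x0) ∧ ¬x1) ∨ (x1 ∨ (x0 ∨ x1))) ∨ (((x0 ∧ x1) ∨ ¬x1) ∧ (¬x0 ∧ (x1 ∨ x2))))
  [2] ((¬(T ∧ T) ∨ ¬(F ∨ x2)) ∨ ¬((x2 ∧ F) ∧ (T ∨ x0))) ∧ ((((x0 ∧ x0) ∧ ¬x1) ∨ (x1 ∨ (x0 ∨ x1))) ∨ (((x0 ∧ x1) ∨ ¬x1) ∧ (¬x0 ∧ (x1 ∨ x2))))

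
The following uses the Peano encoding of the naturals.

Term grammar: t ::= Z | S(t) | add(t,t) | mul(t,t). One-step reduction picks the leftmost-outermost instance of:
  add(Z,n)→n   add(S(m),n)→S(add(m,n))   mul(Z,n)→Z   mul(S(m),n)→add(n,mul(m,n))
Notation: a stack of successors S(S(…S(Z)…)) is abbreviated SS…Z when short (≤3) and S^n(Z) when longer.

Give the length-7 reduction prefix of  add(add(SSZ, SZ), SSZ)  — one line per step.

Answer: after 7 steps: S^5(Z)

Working:
  start: add(add(SSZ, SZ), SSZ)
  →1  add(S(add(SZ, SZ)), SSZ)
  →2  S(add(add(SZ, SZ), SSZ))
  →3  S(add(S(add(Z, SZ)), SSZ))
  →4  S(S(add(add(Z, SZ), SSZ)))
  →5  S(S(add(SZ, SSZ)))
  →6  S(S(S(add(Z, SSZ))))
  →7  S^5(Z)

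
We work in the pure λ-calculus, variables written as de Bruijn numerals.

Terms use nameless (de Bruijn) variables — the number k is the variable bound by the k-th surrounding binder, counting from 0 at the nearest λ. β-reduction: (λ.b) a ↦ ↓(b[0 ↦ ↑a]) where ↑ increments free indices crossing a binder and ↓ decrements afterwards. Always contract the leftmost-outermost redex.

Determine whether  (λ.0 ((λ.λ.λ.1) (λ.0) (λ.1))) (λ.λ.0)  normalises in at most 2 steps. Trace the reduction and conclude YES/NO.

  start: (λ.0 ((λ.λ.λ.1) (λ.0) (λ.1))) (λ.λ.0)
  step 1: (λ.λ.0) ((λ.λ.λ.1) (λ.0) (λ.λ.λ.0))
  step 2: λ.0

Answer: YES — reaches normal form λ.0 in 2 ≤ 2 steps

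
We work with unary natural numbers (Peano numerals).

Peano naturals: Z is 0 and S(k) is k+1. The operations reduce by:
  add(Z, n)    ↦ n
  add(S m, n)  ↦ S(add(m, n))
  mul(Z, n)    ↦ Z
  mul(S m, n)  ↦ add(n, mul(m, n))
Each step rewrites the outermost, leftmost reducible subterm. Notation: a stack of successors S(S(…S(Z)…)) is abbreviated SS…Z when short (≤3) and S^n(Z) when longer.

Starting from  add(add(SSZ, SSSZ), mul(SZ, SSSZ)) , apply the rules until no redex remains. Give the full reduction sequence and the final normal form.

  start: add(add(SSZ, SSSZ), mul(SZ, SSSZ))
  →1  add(S(add(SZ, SSSZ)), mul(SZ, SSSZ))
  →2  S(add(add(SZ, SSSZ), mul(SZ, SSSZ)))
  →3  S(add(S(add(Z, SSSZ)), mul(SZ, SSSZ)))
  →4  S(S(add(add(Z, SSSZ), mul(SZ, SSSZ))))
  →5  S(S(add(SSSZ, mul(SZ, SSSZ))))
  →6  S(S(S(add(SSZ, mul(SZ, SSSZ)))))
  →7  S(S(S(S(add(SZ, mul(SZ, SSSZ))))))
  →8  S(S(S(S(S(add(Z, mul(SZ, SSSZ)))))))
  →9  S(S(S(S(S(mul(SZ, SSSZ))))))
  →10  S(S(S(S(S(add(SSSZ, mul(Z, SSSZ)))))))
  →11  S(S(S(S(S(S(add(SSZ, mul(Z, SSSZ))))))))
  →12  S(S(S(S(S(S(S(add(SZ, mul(Z, SSSZ)))))))))
  →13  S(S(S(S(S(S(S(S(add(Z, mul(Z, SSSZ))))))))))
  →14  S(S(S(S(S(S(S(S(mul(Z, SSSZ)))))))))
  →15  S^8(Z)

Answer: normal form = S^8(Z)  (in 15 steps)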